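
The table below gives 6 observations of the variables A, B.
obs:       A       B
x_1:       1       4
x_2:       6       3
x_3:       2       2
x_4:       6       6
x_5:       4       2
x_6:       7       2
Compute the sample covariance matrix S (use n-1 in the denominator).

Step 1 — column means:
  mean(A) = (1 + 6 + 2 + 6 + 4 + 7) / 6 = 26/6 = 4.3333
  mean(B) = (4 + 3 + 2 + 6 + 2 + 2) / 6 = 19/6 = 3.1667

Step 2 — sample covariance S[i,j] = (1/(n-1)) · Σ_k (x_{k,i} - mean_i) · (x_{k,j} - mean_j), with n-1 = 5.
  S[A,A] = ((-3.3333)·(-3.3333) + (1.6667)·(1.6667) + (-2.3333)·(-2.3333) + (1.6667)·(1.6667) + (-0.3333)·(-0.3333) + (2.6667)·(2.6667)) / 5 = 29.3333/5 = 5.8667
  S[A,B] = ((-3.3333)·(0.8333) + (1.6667)·(-0.1667) + (-2.3333)·(-1.1667) + (1.6667)·(2.8333) + (-0.3333)·(-1.1667) + (2.6667)·(-1.1667)) / 5 = 1.6667/5 = 0.3333
  S[B,B] = ((0.8333)·(0.8333) + (-0.1667)·(-0.1667) + (-1.1667)·(-1.1667) + (2.8333)·(2.8333) + (-1.1667)·(-1.1667) + (-1.1667)·(-1.1667)) / 5 = 12.8333/5 = 2.5667

S is symmetric (S[j,i] = S[i,j]). Assembling:

S = [[5.8667, 0.3333],
 [0.3333, 2.5667]]


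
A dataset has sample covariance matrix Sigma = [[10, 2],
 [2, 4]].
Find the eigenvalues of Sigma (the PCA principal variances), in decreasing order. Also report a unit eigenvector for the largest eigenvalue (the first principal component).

Step 1 — characteristic polynomial of 2×2 Sigma:
  det(Sigma - λI) = λ² - trace · λ + det = 0.
  trace = 10 + 4 = 14, det = 10·4 - (2)² = 36.
Step 2 — discriminant:
  Δ = trace² - 4·det = 196 - 144 = 52.
Step 3 — eigenvalues:
  λ = (trace ± √Δ)/2 = (14 ± 7.2111)/2,
  λ_1 = 10.6056,  λ_2 = 3.3944.

Step 4 — unit eigenvector for λ_1: solve (Sigma - λ_1 I)v = 0. First row:
  (10 - 10.6056)·v_x + (2)·v_y = 0, i.e. (-0.6056)·v_x + (2)·v_y = 0,
  so v ∝ (b, λ_1 - a) = (2, 0.6056) = u.
  ||u|| = √((2)² + (0.6056)²) = √(4.3667) ≈ 2.0897,
  v_1 = u/||u|| ≈ (0.9571, 0.2898) (||v_1|| = 1).

λ_1 = 10.6056,  λ_2 = 3.3944;  v_1 ≈ (0.9571, 0.2898)


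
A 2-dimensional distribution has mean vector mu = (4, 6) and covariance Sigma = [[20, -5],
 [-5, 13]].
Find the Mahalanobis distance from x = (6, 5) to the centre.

Step 1 — centre the observation: (x - mu) = (2, -1).

Step 2 — invert Sigma. det(Sigma) = 20·13 - (-5)² = 235.
  Sigma^{-1} = (1/det) · [[d, -b], [-b, a]] = [[0.0553, 0.0213],
 [0.0213, 0.0851]].

Step 3 — form the quadratic (x - mu)^T · Sigma^{-1} · (x - mu):
  Sigma^{-1} · (x - mu) = (0.0894, -0.0426).
  (x - mu)^T · [Sigma^{-1} · (x - mu)] = (2)·(0.0894) + (-1)·(-0.0426) = 0.2213.

Step 4 — take square root: d = √(0.2213) ≈ 0.4704.

d(x, mu) = √(0.2213) ≈ 0.4704


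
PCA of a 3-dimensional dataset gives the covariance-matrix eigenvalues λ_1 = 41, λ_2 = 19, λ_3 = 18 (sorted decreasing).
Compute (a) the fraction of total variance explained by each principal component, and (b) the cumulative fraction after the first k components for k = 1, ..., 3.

Step 1 — total variance = trace(Sigma) = Σ λ_i = 41 + 19 + 18 = 78.

Step 2 — fraction explained by component i = λ_i / Σ λ:
  PC1: 41/78 = 0.5256
  PC2: 19/78 = 0.2436
  PC3: 18/78 = 0.2308

Step 3 — cumulative fraction after k components = (λ_1 + ... + λ_k) / Σ λ:
  k = 1: 41/78 = 0.5256
  k = 2: (41 + 19)/78 = 60/78 = 0.7692
  k = 3: (41 + 19 + 18)/78 = 78/78 = 1

Summary (fraction, with percent):

explained: PC1 0.5256 (52.56%), PC2 0.2436 (24.36%), PC3 0.2308 (23.08%);  cumulative: 0.5256, 0.7692, 1


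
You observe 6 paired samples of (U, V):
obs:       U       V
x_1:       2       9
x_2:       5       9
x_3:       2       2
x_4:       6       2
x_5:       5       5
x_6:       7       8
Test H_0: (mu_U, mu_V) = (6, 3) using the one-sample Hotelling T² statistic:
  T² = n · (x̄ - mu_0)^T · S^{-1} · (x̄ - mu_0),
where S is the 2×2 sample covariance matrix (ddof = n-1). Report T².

Step 1 — sample mean vector:
  mean(U) = (2 + 5 + 2 + 6 + 5 + 7) / 6 = 27/6 = 4.5
  mean(V) = (9 + 9 + 2 + 2 + 5 + 8) / 6 = 35/6 = 5.8333
  x̄ = (4.5, 5.8333),  deviation x̄ - mu_0 = (4.5, 5.8333) - (6, 3) = (-1.5, 2.8333).

Step 2 — sample covariance matrix, S[i,j] = (1/(n-1)) · Σ_k (x_{k,i} - mean_i) · (x_{k,j} - mean_j), divisor n-1 = 5:
  S[U,U] = ((-2.5)·(-2.5) + (0.5)·(0.5) + (-2.5)·(-2.5) + (1.5)·(1.5) + (0.5)·(0.5) + (2.5)·(2.5)) / 5 = 21.5/5 = 4.3
  S[U,V] = ((-2.5)·(3.1667) + (0.5)·(3.1667) + (-2.5)·(-3.8333) + (1.5)·(-3.8333) + (0.5)·(-0.8333) + (2.5)·(2.1667)) / 5 = 2.5/5 = 0.5
  S[V,V] = ((3.1667)·(3.1667) + (3.1667)·(3.1667) + (-3.8333)·(-3.8333) + (-3.8333)·(-3.8333) + (-0.8333)·(-0.8333) + (2.1667)·(2.1667)) / 5 = 54.8333/5 = 10.9667
  S = [[4.3, 0.5],
 [0.5, 10.9667]].

Step 3 — invert S. det(S) = 4.3·10.9667 - (0.5)² = 46.9067.
  S^{-1} = (1/det) · [[d, -b], [-b, a]] = [[0.2338, -0.0107],
 [-0.0107, 0.0917]].

Step 4 — quadratic form (x̄ - mu_0)^T · S^{-1} · (x̄ - mu_0):
  S^{-1} · (x̄ - mu_0) = (-0.3809, 0.2757),
  (x̄ - mu_0)^T · [...] = (-1.5)·(-0.3809) + (2.8333)·(0.2757) = 1.3526.

Step 5 — scale by n: T² = 6 · 1.3526 = 8.1154.

T² ≈ 8.1154


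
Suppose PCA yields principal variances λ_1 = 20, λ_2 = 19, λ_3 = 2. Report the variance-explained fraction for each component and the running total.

Step 1 — total variance = trace(Sigma) = Σ λ_i = 20 + 19 + 2 = 41.

Step 2 — fraction explained by component i = λ_i / Σ λ:
  PC1: 20/41 = 0.4878
  PC2: 19/41 = 0.4634
  PC3: 2/41 = 0.0488

Step 3 — cumulative fraction after k components = (λ_1 + ... + λ_k) / Σ λ:
  k = 1: 20/41 = 0.4878
  k = 2: (20 + 19)/41 = 39/41 = 0.9512
  k = 3: (20 + 19 + 2)/41 = 41/41 = 1

Summary (fraction, with percent):

explained: PC1 0.4878 (48.78%), PC2 0.4634 (46.34%), PC3 0.0488 (4.88%);  cumulative: 0.4878, 0.9512, 1


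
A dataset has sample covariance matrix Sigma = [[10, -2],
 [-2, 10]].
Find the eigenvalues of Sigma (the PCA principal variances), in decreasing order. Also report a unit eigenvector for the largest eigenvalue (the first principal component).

Step 1 — characteristic polynomial of 2×2 Sigma:
  det(Sigma - λI) = λ² - trace · λ + det = 0.
  trace = 10 + 10 = 20, det = 10·10 - (-2)² = 96.
Step 2 — discriminant:
  Δ = trace² - 4·det = 400 - 384 = 16.
Step 3 — eigenvalues:
  λ = (trace ± √Δ)/2 = (20 ± 4)/2,
  λ_1 = 12,  λ_2 = 8.

Step 4 — unit eigenvector for λ_1: solve (Sigma - λ_1 I)v = 0. First row:
  (10 - 12)·v_x + (-2)·v_y = 0, i.e. (-2)·v_x + (-2)·v_y = 0,
  so v ∝ (b, λ_1 - a) = (-2, 2); multiply by -1 so the first entry is positive: u = (2, -2).
  ||u|| = √((2)² + (-2)²) = √(8) ≈ 2.8284,
  v_1 = u/||u|| ≈ (0.7071, -0.7071) (||v_1|| = 1).

λ_1 = 12,  λ_2 = 8;  v_1 ≈ (0.7071, -0.7071)


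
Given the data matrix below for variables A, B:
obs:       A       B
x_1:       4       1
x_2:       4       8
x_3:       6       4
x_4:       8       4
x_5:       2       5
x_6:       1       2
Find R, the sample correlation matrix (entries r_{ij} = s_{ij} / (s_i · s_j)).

Step 1 — column means:
  mean(A) = (4 + 4 + 6 + 8 + 2 + 1) / 6 = 25/6 = 4.1667
  mean(B) = (1 + 8 + 4 + 4 + 5 + 2) / 6 = 24/6 = 4

Step 2 — sample variances and covariances s[i,j] = (1/(n-1)) · Σ_k (x_{k,i} - mean_i) · (x_{k,j} - mean_j), with n-1 = 5:
  s[A,A] = ((-0.1667)·(-0.1667) + (-0.1667)·(-0.1667) + (1.8333)·(1.8333) + (3.8333)·(3.8333) + (-2.1667)·(-2.1667) + (-3.1667)·(-3.1667)) / 5 = 32.8333/5 = 6.5667
  s[A,B] = ((-0.1667)·(-3) + (-0.1667)·(4) + (1.8333)·(0) + (3.8333)·(0) + (-2.1667)·(1) + (-3.1667)·(-2)) / 5 = 4/5 = 0.8
  s[B,B] = ((-3)·(-3) + (4)·(4) + (0)·(0) + (0)·(0) + (1)·(1) + (-2)·(-2)) / 5 = 30/5 = 6
  Sample standard deviations s_i = √(s[i,i]):
  s(A) = √(6.5667) = 2.5626
  s(B) = √(6) = 2.4495

Step 3 — r_{ij} = s_{ij} / (s_i · s_j):
  r[A,A] = 1 (diagonal).
  r[A,B] = 0.8 / (2.5626 · 2.4495) = 0.8 / 6.2769 = 0.1275
  r[B,B] = 1 (diagonal).

R is symmetric with unit diagonal. Assembling:

R = [[1, 0.1275],
 [0.1275, 1]]


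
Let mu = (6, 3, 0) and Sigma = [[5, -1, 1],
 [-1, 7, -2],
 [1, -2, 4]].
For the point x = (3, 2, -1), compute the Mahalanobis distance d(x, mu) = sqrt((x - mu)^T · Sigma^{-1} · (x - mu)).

Step 1 — centre the observation: (x - mu) = (-3, -1, -1).

Step 2 — invert Sigma (cofactor / det for 3×3, or solve directly):
  Sigma^{-1} = [[0.2124, 0.0177, -0.0442],
 [0.0177, 0.1681, 0.0796],
 [-0.0442, 0.0796, 0.3009]].

Step 3 — form the quadratic (x - mu)^T · Sigma^{-1} · (x - mu):
  Sigma^{-1} · (x - mu) = (-0.6106, -0.3009, -0.2478).
  (x - mu)^T · [Sigma^{-1} · (x - mu)] = (-3)·(-0.6106) + (-1)·(-0.3009) + (-1)·(-0.2478) = 2.3805.

Step 4 — take square root: d = √(2.3805) ≈ 1.5429.

d(x, mu) = √(2.3805) ≈ 1.5429


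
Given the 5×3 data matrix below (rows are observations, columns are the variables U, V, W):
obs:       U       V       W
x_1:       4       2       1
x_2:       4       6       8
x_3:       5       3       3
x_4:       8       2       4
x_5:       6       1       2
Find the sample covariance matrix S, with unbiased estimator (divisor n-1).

Step 1 — column means:
  mean(U) = (4 + 4 + 5 + 8 + 6) / 5 = 27/5 = 5.4
  mean(V) = (2 + 6 + 3 + 2 + 1) / 5 = 14/5 = 2.8
  mean(W) = (1 + 8 + 3 + 4 + 2) / 5 = 18/5 = 3.6

Step 2 — sample covariance S[i,j] = (1/(n-1)) · Σ_k (x_{k,i} - mean_i) · (x_{k,j} - mean_j), with n-1 = 4.
  S[U,U] = ((-1.4)·(-1.4) + (-1.4)·(-1.4) + (-0.4)·(-0.4) + (2.6)·(2.6) + (0.6)·(0.6)) / 4 = 11.2/4 = 2.8
  S[U,V] = ((-1.4)·(-0.8) + (-1.4)·(3.2) + (-0.4)·(0.2) + (2.6)·(-0.8) + (0.6)·(-1.8)) / 4 = -6.6/4 = -1.65
  S[U,W] = ((-1.4)·(-2.6) + (-1.4)·(4.4) + (-0.4)·(-0.6) + (2.6)·(0.4) + (0.6)·(-1.6)) / 4 = -2.2/4 = -0.55
  S[V,V] = ((-0.8)·(-0.8) + (3.2)·(3.2) + (0.2)·(0.2) + (-0.8)·(-0.8) + (-1.8)·(-1.8)) / 4 = 14.8/4 = 3.7
  S[V,W] = ((-0.8)·(-2.6) + (3.2)·(4.4) + (0.2)·(-0.6) + (-0.8)·(0.4) + (-1.8)·(-1.6)) / 4 = 18.6/4 = 4.65
  S[W,W] = ((-2.6)·(-2.6) + (4.4)·(4.4) + (-0.6)·(-0.6) + (0.4)·(0.4) + (-1.6)·(-1.6)) / 4 = 29.2/4 = 7.3

S is symmetric (S[j,i] = S[i,j]). Assembling:

S = [[2.8, -1.65, -0.55],
 [-1.65, 3.7, 4.65],
 [-0.55, 4.65, 7.3]]


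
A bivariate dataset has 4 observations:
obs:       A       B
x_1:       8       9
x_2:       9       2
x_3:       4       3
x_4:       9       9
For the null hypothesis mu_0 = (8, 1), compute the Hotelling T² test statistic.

Step 1 — sample mean vector:
  mean(A) = (8 + 9 + 4 + 9) / 4 = 30/4 = 7.5
  mean(B) = (9 + 2 + 3 + 9) / 4 = 23/4 = 5.75
  x̄ = (7.5, 5.75),  deviation x̄ - mu_0 = (7.5, 5.75) - (8, 1) = (-0.5, 4.75).

Step 2 — sample covariance matrix, S[i,j] = (1/(n-1)) · Σ_k (x_{k,i} - mean_i) · (x_{k,j} - mean_j), divisor n-1 = 3:
  S[A,A] = ((0.5)·(0.5) + (1.5)·(1.5) + (-3.5)·(-3.5) + (1.5)·(1.5)) / 3 = 17/3 = 5.6667
  S[A,B] = ((0.5)·(3.25) + (1.5)·(-3.75) + (-3.5)·(-2.75) + (1.5)·(3.25)) / 3 = 10.5/3 = 3.5
  S[B,B] = ((3.25)·(3.25) + (-3.75)·(-3.75) + (-2.75)·(-2.75) + (3.25)·(3.25)) / 3 = 42.75/3 = 14.25
  S = [[5.6667, 3.5],
 [3.5, 14.25]].

Step 3 — invert S. det(S) = 5.6667·14.25 - (3.5)² = 68.5.
  S^{-1} = (1/det) · [[d, -b], [-b, a]] = [[0.208, -0.0511],
 [-0.0511, 0.0827]].

Step 4 — quadratic form (x̄ - mu_0)^T · S^{-1} · (x̄ - mu_0):
  S^{-1} · (x̄ - mu_0) = (-0.3467, 0.4185),
  (x̄ - mu_0)^T · [...] = (-0.5)·(-0.3467) + (4.75)·(0.4185) = 2.1612.

Step 5 — scale by n: T² = 4 · 2.1612 = 8.6448.

T² ≈ 8.6448


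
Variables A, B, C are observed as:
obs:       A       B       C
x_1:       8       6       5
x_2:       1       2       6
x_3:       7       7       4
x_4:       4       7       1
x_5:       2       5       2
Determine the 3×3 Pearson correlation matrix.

Step 1 — column means:
  mean(A) = (8 + 1 + 7 + 4 + 2) / 5 = 22/5 = 4.4
  mean(B) = (6 + 2 + 7 + 7 + 5) / 5 = 27/5 = 5.4
  mean(C) = (5 + 6 + 4 + 1 + 2) / 5 = 18/5 = 3.6

Step 2 — sample variances and covariances s[i,j] = (1/(n-1)) · Σ_k (x_{k,i} - mean_i) · (x_{k,j} - mean_j), with n-1 = 4:
  s[A,A] = ((3.6)·(3.6) + (-3.4)·(-3.4) + (2.6)·(2.6) + (-0.4)·(-0.4) + (-2.4)·(-2.4)) / 4 = 37.2/4 = 9.3
  s[A,B] = ((3.6)·(0.6) + (-3.4)·(-3.4) + (2.6)·(1.6) + (-0.4)·(1.6) + (-2.4)·(-0.4)) / 4 = 18.2/4 = 4.55
  s[A,C] = ((3.6)·(1.4) + (-3.4)·(2.4) + (2.6)·(0.4) + (-0.4)·(-2.6) + (-2.4)·(-1.6)) / 4 = 2.8/4 = 0.7
  s[B,B] = ((0.6)·(0.6) + (-3.4)·(-3.4) + (1.6)·(1.6) + (1.6)·(1.6) + (-0.4)·(-0.4)) / 4 = 17.2/4 = 4.3
  s[B,C] = ((0.6)·(1.4) + (-3.4)·(2.4) + (1.6)·(0.4) + (1.6)·(-2.6) + (-0.4)·(-1.6)) / 4 = -10.2/4 = -2.55
  s[C,C] = ((1.4)·(1.4) + (2.4)·(2.4) + (0.4)·(0.4) + (-2.6)·(-2.6) + (-1.6)·(-1.6)) / 4 = 17.2/4 = 4.3
  Sample standard deviations s_i = √(s[i,i]):
  s(A) = √(9.3) = 3.0496
  s(B) = √(4.3) = 2.0736
  s(C) = √(4.3) = 2.0736

Step 3 — r_{ij} = s_{ij} / (s_i · s_j):
  r[A,A] = 1 (diagonal).
  r[A,B] = 4.55 / (3.0496 · 2.0736) = 4.55 / 6.3238 = 0.7195
  r[A,C] = 0.7 / (3.0496 · 2.0736) = 0.7 / 6.3238 = 0.1107
  r[B,B] = 1 (diagonal).
  r[B,C] = -2.55 / (2.0736 · 2.0736) = -2.55 / 4.3 = -0.593
  r[C,C] = 1 (diagonal).

R is symmetric with unit diagonal. Assembling:

R = [[1, 0.7195, 0.1107],
 [0.7195, 1, -0.593],
 [0.1107, -0.593, 1]]


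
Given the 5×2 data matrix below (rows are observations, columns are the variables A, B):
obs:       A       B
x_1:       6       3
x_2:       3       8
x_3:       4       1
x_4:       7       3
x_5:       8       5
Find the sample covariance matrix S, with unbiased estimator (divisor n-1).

Step 1 — column means:
  mean(A) = (6 + 3 + 4 + 7 + 8) / 5 = 28/5 = 5.6
  mean(B) = (3 + 8 + 1 + 3 + 5) / 5 = 20/5 = 4

Step 2 — sample covariance S[i,j] = (1/(n-1)) · Σ_k (x_{k,i} - mean_i) · (x_{k,j} - mean_j), with n-1 = 4.
  S[A,A] = ((0.4)·(0.4) + (-2.6)·(-2.6) + (-1.6)·(-1.6) + (1.4)·(1.4) + (2.4)·(2.4)) / 4 = 17.2/4 = 4.3
  S[A,B] = ((0.4)·(-1) + (-2.6)·(4) + (-1.6)·(-3) + (1.4)·(-1) + (2.4)·(1)) / 4 = -5/4 = -1.25
  S[B,B] = ((-1)·(-1) + (4)·(4) + (-3)·(-3) + (-1)·(-1) + (1)·(1)) / 4 = 28/4 = 7

S is symmetric (S[j,i] = S[i,j]). Assembling:

S = [[4.3, -1.25],
 [-1.25, 7]]


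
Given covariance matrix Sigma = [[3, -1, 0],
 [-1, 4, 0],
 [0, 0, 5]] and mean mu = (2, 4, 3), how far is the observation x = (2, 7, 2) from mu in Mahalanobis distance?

Step 1 — centre the observation: (x - mu) = (0, 3, -1).

Step 2 — invert Sigma (cofactor / det for 3×3, or solve directly):
  Sigma^{-1} = [[0.3636, 0.0909, 0],
 [0.0909, 0.2727, 0],
 [0, 0, 0.2]].

Step 3 — form the quadratic (x - mu)^T · Sigma^{-1} · (x - mu):
  Sigma^{-1} · (x - mu) = (0.2727, 0.8182, -0.2).
  (x - mu)^T · [Sigma^{-1} · (x - mu)] = (0)·(0.2727) + (3)·(0.8182) + (-1)·(-0.2) = 2.6545.

Step 4 — take square root: d = √(2.6545) ≈ 1.6293.

d(x, mu) = √(2.6545) ≈ 1.6293


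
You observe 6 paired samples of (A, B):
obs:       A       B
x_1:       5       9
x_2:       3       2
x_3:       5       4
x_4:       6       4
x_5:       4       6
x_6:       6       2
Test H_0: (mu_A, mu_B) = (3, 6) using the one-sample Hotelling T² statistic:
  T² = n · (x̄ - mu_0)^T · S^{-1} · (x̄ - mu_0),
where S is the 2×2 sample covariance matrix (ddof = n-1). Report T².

Step 1 — sample mean vector:
  mean(A) = (5 + 3 + 5 + 6 + 4 + 6) / 6 = 29/6 = 4.8333
  mean(B) = (9 + 2 + 4 + 4 + 6 + 2) / 6 = 27/6 = 4.5
  x̄ = (4.8333, 4.5),  deviation x̄ - mu_0 = (4.8333, 4.5) - (3, 6) = (1.8333, -1.5).

Step 2 — sample covariance matrix, S[i,j] = (1/(n-1)) · Σ_k (x_{k,i} - mean_i) · (x_{k,j} - mean_j), divisor n-1 = 5:
  S[A,A] = ((0.1667)·(0.1667) + (-1.8333)·(-1.8333) + (0.1667)·(0.1667) + (1.1667)·(1.1667) + (-0.8333)·(-0.8333) + (1.1667)·(1.1667)) / 5 = 6.8333/5 = 1.3667
  S[A,B] = ((0.1667)·(4.5) + (-1.8333)·(-2.5) + (0.1667)·(-0.5) + (1.1667)·(-0.5) + (-0.8333)·(1.5) + (1.1667)·(-2.5)) / 5 = 0.5/5 = 0.1
  S[B,B] = ((4.5)·(4.5) + (-2.5)·(-2.5) + (-0.5)·(-0.5) + (-0.5)·(-0.5) + (1.5)·(1.5) + (-2.5)·(-2.5)) / 5 = 35.5/5 = 7.1
  S = [[1.3667, 0.1],
 [0.1, 7.1]].

Step 3 — invert S. det(S) = 1.3667·7.1 - (0.1)² = 9.6933.
  S^{-1} = (1/det) · [[d, -b], [-b, a]] = [[0.7325, -0.0103],
 [-0.0103, 0.141]].

Step 4 — quadratic form (x̄ - mu_0)^T · S^{-1} · (x̄ - mu_0):
  S^{-1} · (x̄ - mu_0) = (1.3583, -0.2304),
  (x̄ - mu_0)^T · [...] = (1.8333)·(1.3583) + (-1.5)·(-0.2304) = 2.8359.

Step 5 — scale by n: T² = 6 · 2.8359 = 17.0151.

T² ≈ 17.0151


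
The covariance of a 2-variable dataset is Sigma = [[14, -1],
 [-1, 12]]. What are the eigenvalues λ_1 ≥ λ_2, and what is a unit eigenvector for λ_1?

Step 1 — characteristic polynomial of 2×2 Sigma:
  det(Sigma - λI) = λ² - trace · λ + det = 0.
  trace = 14 + 12 = 26, det = 14·12 - (-1)² = 167.
Step 2 — discriminant:
  Δ = trace² - 4·det = 676 - 668 = 8.
Step 3 — eigenvalues:
  λ = (trace ± √Δ)/2 = (26 ± 2.8284)/2,
  λ_1 = 14.4142,  λ_2 = 11.5858.

Step 4 — unit eigenvector for λ_1: solve (Sigma - λ_1 I)v = 0. First row:
  (14 - 14.4142)·v_x + (-1)·v_y = 0, i.e. (-0.4142)·v_x + (-1)·v_y = 0,
  so v ∝ (b, λ_1 - a) = (-1, 0.4142); multiply by -1 so the first entry is positive: u = (1, -0.4142).
  ||u|| = √((1)² + (-0.4142)²) = √(1.1716) ≈ 1.0824,
  v_1 = u/||u|| ≈ (0.9239, -0.3827) (||v_1|| = 1).

λ_1 = 14.4142,  λ_2 = 11.5858;  v_1 ≈ (0.9239, -0.3827)


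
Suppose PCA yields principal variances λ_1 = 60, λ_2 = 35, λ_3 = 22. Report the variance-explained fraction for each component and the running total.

Step 1 — total variance = trace(Sigma) = Σ λ_i = 60 + 35 + 22 = 117.

Step 2 — fraction explained by component i = λ_i / Σ λ:
  PC1: 60/117 = 0.5128
  PC2: 35/117 = 0.2991
  PC3: 22/117 = 0.188

Step 3 — cumulative fraction after k components = (λ_1 + ... + λ_k) / Σ λ:
  k = 1: 60/117 = 0.5128
  k = 2: (60 + 35)/117 = 95/117 = 0.812
  k = 3: (60 + 35 + 22)/117 = 117/117 = 1

Summary (fraction, with percent):

explained: PC1 0.5128 (51.28%), PC2 0.2991 (29.91%), PC3 0.188 (18.8%);  cumulative: 0.5128, 0.812, 1


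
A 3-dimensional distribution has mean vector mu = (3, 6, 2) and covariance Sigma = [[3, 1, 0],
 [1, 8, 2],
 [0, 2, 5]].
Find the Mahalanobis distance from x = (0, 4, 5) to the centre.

Step 1 — centre the observation: (x - mu) = (-3, -2, 3).

Step 2 — invert Sigma (cofactor / det for 3×3, or solve directly):
  Sigma^{-1} = [[0.3495, -0.0485, 0.0194],
 [-0.0485, 0.1456, -0.0583],
 [0.0194, -0.0583, 0.2233]].

Step 3 — form the quadratic (x - mu)^T · Sigma^{-1} · (x - mu):
  Sigma^{-1} · (x - mu) = (-0.8932, -0.3204, 0.7282).
  (x - mu)^T · [Sigma^{-1} · (x - mu)] = (-3)·(-0.8932) + (-2)·(-0.3204) + (3)·(0.7282) = 5.5049.

Step 4 — take square root: d = √(5.5049) ≈ 2.3462.

d(x, mu) = √(5.5049) ≈ 2.3462


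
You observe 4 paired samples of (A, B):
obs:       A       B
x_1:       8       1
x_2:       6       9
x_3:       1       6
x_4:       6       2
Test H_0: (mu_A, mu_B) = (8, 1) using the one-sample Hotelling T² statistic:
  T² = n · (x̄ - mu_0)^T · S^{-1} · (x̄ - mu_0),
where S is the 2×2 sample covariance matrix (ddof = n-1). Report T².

Step 1 — sample mean vector:
  mean(A) = (8 + 6 + 1 + 6) / 4 = 21/4 = 5.25
  mean(B) = (1 + 9 + 6 + 2) / 4 = 18/4 = 4.5
  x̄ = (5.25, 4.5),  deviation x̄ - mu_0 = (5.25, 4.5) - (8, 1) = (-2.75, 3.5).

Step 2 — sample covariance matrix, S[i,j] = (1/(n-1)) · Σ_k (x_{k,i} - mean_i) · (x_{k,j} - mean_j), divisor n-1 = 3:
  S[A,A] = ((2.75)·(2.75) + (0.75)·(0.75) + (-4.25)·(-4.25) + (0.75)·(0.75)) / 3 = 26.75/3 = 8.9167
  S[A,B] = ((2.75)·(-3.5) + (0.75)·(4.5) + (-4.25)·(1.5) + (0.75)·(-2.5)) / 3 = -14.5/3 = -4.8333
  S[B,B] = ((-3.5)·(-3.5) + (4.5)·(4.5) + (1.5)·(1.5) + (-2.5)·(-2.5)) / 3 = 41/3 = 13.6667
  S = [[8.9167, -4.8333],
 [-4.8333, 13.6667]].

Step 3 — invert S. det(S) = 8.9167·13.6667 - (-4.8333)² = 98.5.
  S^{-1} = (1/det) · [[d, -b], [-b, a]] = [[0.1387, 0.0491],
 [0.0491, 0.0905]].

Step 4 — quadratic form (x̄ - mu_0)^T · S^{-1} · (x̄ - mu_0):
  S^{-1} · (x̄ - mu_0) = (-0.2098, 0.1819),
  (x̄ - mu_0)^T · [...] = (-2.75)·(-0.2098) + (3.5)·(0.1819) = 1.2136.

Step 5 — scale by n: T² = 4 · 1.2136 = 4.8545.

T² ≈ 4.8545


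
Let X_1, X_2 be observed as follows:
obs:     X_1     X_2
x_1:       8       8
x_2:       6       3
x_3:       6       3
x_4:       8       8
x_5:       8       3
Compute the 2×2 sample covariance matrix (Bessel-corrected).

Step 1 — column means:
  mean(X_1) = (8 + 6 + 6 + 8 + 8) / 5 = 36/5 = 7.2
  mean(X_2) = (8 + 3 + 3 + 8 + 3) / 5 = 25/5 = 5

Step 2 — sample covariance S[i,j] = (1/(n-1)) · Σ_k (x_{k,i} - mean_i) · (x_{k,j} - mean_j), with n-1 = 4.
  S[X_1,X_1] = ((0.8)·(0.8) + (-1.2)·(-1.2) + (-1.2)·(-1.2) + (0.8)·(0.8) + (0.8)·(0.8)) / 4 = 4.8/4 = 1.2
  S[X_1,X_2] = ((0.8)·(3) + (-1.2)·(-2) + (-1.2)·(-2) + (0.8)·(3) + (0.8)·(-2)) / 4 = 8/4 = 2
  S[X_2,X_2] = ((3)·(3) + (-2)·(-2) + (-2)·(-2) + (3)·(3) + (-2)·(-2)) / 4 = 30/4 = 7.5

S is symmetric (S[j,i] = S[i,j]). Assembling:

S = [[1.2, 2],
 [2, 7.5]]


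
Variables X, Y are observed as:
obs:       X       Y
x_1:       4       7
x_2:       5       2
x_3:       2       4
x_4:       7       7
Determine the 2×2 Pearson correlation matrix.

Step 1 — column means:
  mean(X) = (4 + 5 + 2 + 7) / 4 = 18/4 = 4.5
  mean(Y) = (7 + 2 + 4 + 7) / 4 = 20/4 = 5

Step 2 — sample variances and covariances s[i,j] = (1/(n-1)) · Σ_k (x_{k,i} - mean_i) · (x_{k,j} - mean_j), with n-1 = 3:
  s[X,X] = ((-0.5)·(-0.5) + (0.5)·(0.5) + (-2.5)·(-2.5) + (2.5)·(2.5)) / 3 = 13/3 = 4.3333
  s[X,Y] = ((-0.5)·(2) + (0.5)·(-3) + (-2.5)·(-1) + (2.5)·(2)) / 3 = 5/3 = 1.6667
  s[Y,Y] = ((2)·(2) + (-3)·(-3) + (-1)·(-1) + (2)·(2)) / 3 = 18/3 = 6
  Sample standard deviations s_i = √(s[i,i]):
  s(X) = √(4.3333) = 2.0817
  s(Y) = √(6) = 2.4495

Step 3 — r_{ij} = s_{ij} / (s_i · s_j):
  r[X,X] = 1 (diagonal).
  r[X,Y] = 1.6667 / (2.0817 · 2.4495) = 1.6667 / 5.099 = 0.3269
  r[Y,Y] = 1 (diagonal).

R is symmetric with unit diagonal. Assembling:

R = [[1, 0.3269],
 [0.3269, 1]]


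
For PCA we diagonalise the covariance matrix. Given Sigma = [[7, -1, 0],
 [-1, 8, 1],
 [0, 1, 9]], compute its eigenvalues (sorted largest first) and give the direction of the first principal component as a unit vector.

Step 1 — characteristic polynomial p(λ) = det(λI - Sigma) = λ³ - tr·λ² + c_1·λ - det, where tr = trace, c_1 = sum of the principal 2×2 minors, det = det(Sigma):
  tr = 7 + 8 + 9 = 24,
  c_1 = (7·8 - (-1)²) + (7·9 - (0)²) + (8·9 - (1)²) = 55 + 63 + 71 = 189,
  det = 7·(8·9 - (1)²) - (-1)·((-1)·9 - (1)·(0)) + (0)·((-1)·(1) - 8·(0)) = 7·(71) - (-1)·(-9) + (0)·(-1) = 488.
  So p(λ) = λ³ - 24λ² + 189λ - 488.
Step 2 — look for an integer root (rational root theorem: any rational root is an integer divisor of 488). Testing λ = 8:
  p(8) = 512 - 1536 + 1512 - 488 = 0  ✓
  Dividing out (λ - 8): p(λ) = (λ - 8)(λ² - 16λ + 61).
Step 3 — remaining eigenvalues from the quadratic λ² - 16λ + 61 = 0:
  Δ = 16² - 4·61 = 256 - 244 = 12,  λ = (16 ± √12)/2 = (16 ± 3.4641)/2 ≈ 9.7321 or 6.2679.
  Sorted: λ_1 = 9.7321,  λ_2 = 8,  λ_3 = 6.2679  (check: sum = 24 = tr ✓).

Step 4 — unit eigenvector for λ_1 ≈ 9.7321: v spans the null space of (Sigma - λ_1 I), whose rows are
  r_1 = (-2.7321, -1, 0),  r_2 = (-1, -1.7321, 1),  r_3 = (0, 1, -0.7321).
  v is orthogonal to every row, so take v ∝ r_1 × r_2 = ((-1)·(1) - (0)·(-1.7321), (0)·(-1) - (-2.7321)·(1), (-2.7321)·(-1.7321) - (-1)·(-1)) ≈ (-1, 2.7321, 3.7321).
  Rescale (multiply by -1 so the first nonzero entry is positive): u = (1, -2.7321, -3.7321).
  ||u|| = √((1)² + (-2.7321)² + (-3.7321)²) = √(22.3923) ≈ 4.7321,  v_1 = u/||u|| ≈ (0.2113, -0.5774, -0.7887) (||v_1|| = 1).

λ_1 = 9.7321,  λ_2 = 8,  λ_3 = 6.2679;  v_1 ≈ (0.2113, -0.5774, -0.7887)


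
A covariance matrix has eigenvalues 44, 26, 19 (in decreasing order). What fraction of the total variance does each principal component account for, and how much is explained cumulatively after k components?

Step 1 — total variance = trace(Sigma) = Σ λ_i = 44 + 26 + 19 = 89.

Step 2 — fraction explained by component i = λ_i / Σ λ:
  PC1: 44/89 = 0.4944
  PC2: 26/89 = 0.2921
  PC3: 19/89 = 0.2135

Step 3 — cumulative fraction after k components = (λ_1 + ... + λ_k) / Σ λ:
  k = 1: 44/89 = 0.4944
  k = 2: (44 + 26)/89 = 70/89 = 0.7865
  k = 3: (44 + 26 + 19)/89 = 89/89 = 1

Summary (fraction, with percent):

explained: PC1 0.4944 (49.44%), PC2 0.2921 (29.21%), PC3 0.2135 (21.35%);  cumulative: 0.4944, 0.7865, 1


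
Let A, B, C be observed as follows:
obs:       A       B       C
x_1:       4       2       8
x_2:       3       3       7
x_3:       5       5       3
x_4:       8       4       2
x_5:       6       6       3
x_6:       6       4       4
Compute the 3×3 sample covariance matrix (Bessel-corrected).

Step 1 — column means:
  mean(A) = (4 + 3 + 5 + 8 + 6 + 6) / 6 = 32/6 = 5.3333
  mean(B) = (2 + 3 + 5 + 4 + 6 + 4) / 6 = 24/6 = 4
  mean(C) = (8 + 7 + 3 + 2 + 3 + 4) / 6 = 27/6 = 4.5

Step 2 — sample covariance S[i,j] = (1/(n-1)) · Σ_k (x_{k,i} - mean_i) · (x_{k,j} - mean_j), with n-1 = 5.
  S[A,A] = ((-1.3333)·(-1.3333) + (-2.3333)·(-2.3333) + (-0.3333)·(-0.3333) + (2.6667)·(2.6667) + (0.6667)·(0.6667) + (0.6667)·(0.6667)) / 5 = 15.3333/5 = 3.0667
  S[A,B] = ((-1.3333)·(-2) + (-2.3333)·(-1) + (-0.3333)·(1) + (2.6667)·(0) + (0.6667)·(2) + (0.6667)·(0)) / 5 = 6/5 = 1.2
  S[A,C] = ((-1.3333)·(3.5) + (-2.3333)·(2.5) + (-0.3333)·(-1.5) + (2.6667)·(-2.5) + (0.6667)·(-1.5) + (0.6667)·(-0.5)) / 5 = -18/5 = -3.6
  S[B,B] = ((-2)·(-2) + (-1)·(-1) + (1)·(1) + (0)·(0) + (2)·(2) + (0)·(0)) / 5 = 10/5 = 2
  S[B,C] = ((-2)·(3.5) + (-1)·(2.5) + (1)·(-1.5) + (0)·(-2.5) + (2)·(-1.5) + (0)·(-0.5)) / 5 = -14/5 = -2.8
  S[C,C] = ((3.5)·(3.5) + (2.5)·(2.5) + (-1.5)·(-1.5) + (-2.5)·(-2.5) + (-1.5)·(-1.5) + (-0.5)·(-0.5)) / 5 = 29.5/5 = 5.9

S is symmetric (S[j,i] = S[i,j]). Assembling:

S = [[3.0667, 1.2, -3.6],
 [1.2, 2, -2.8],
 [-3.6, -2.8, 5.9]]


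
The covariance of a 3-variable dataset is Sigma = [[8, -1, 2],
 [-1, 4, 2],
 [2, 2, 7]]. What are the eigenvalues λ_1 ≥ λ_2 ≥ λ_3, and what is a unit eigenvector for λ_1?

Step 1 — characteristic polynomial p(λ) = det(λI - Sigma) = λ³ - tr·λ² + c_1·λ - det, where tr = trace, c_1 = sum of the principal 2×2 minors, det = det(Sigma):
  tr = 8 + 4 + 7 = 19,
  c_1 = (8·4 - (-1)²) + (8·7 - (2)²) + (4·7 - (2)²) = 31 + 52 + 24 = 107,
  det = 8·(4·7 - (2)²) - (-1)·((-1)·7 - (2)·(2)) + (2)·((-1)·(2) - 4·(2)) = 8·(24) - (-1)·(-11) + (2)·(-10) = 161.
  So p(λ) = λ³ - 19λ² + 107λ - 161.
Step 2 — look for an integer root (rational root theorem: any rational root is an integer divisor of 161). Testing λ = 7:
  p(7) = 343 - 931 + 749 - 161 = 0  ✓
  Dividing out (λ - 7): p(λ) = (λ - 7)(λ² - 12λ + 23).
Step 3 — remaining eigenvalues from the quadratic λ² - 12λ + 23 = 0:
  Δ = 12² - 4·23 = 144 - 92 = 52,  λ = (12 ± √52)/2 = (12 ± 7.2111)/2 ≈ 9.6056 or 2.3944.
  Sorted: λ_1 = 9.6056,  λ_2 = 7,  λ_3 = 2.3944  (check: sum = 19 = tr ✓).

Step 4 — unit eigenvector for λ_1 ≈ 9.6056: v spans the null space of (Sigma - λ_1 I), whose rows are
  r_1 = (-1.6056, -1, 2),  r_2 = (-1, -5.6056, 2),  r_3 = (2, 2, -2.6056).
  v is orthogonal to every row, so take v ∝ r_1 × r_2 = ((-1)·(2) - (2)·(-5.6056), (2)·(-1) - (-1.6056)·(2), (-1.6056)·(-5.6056) - (-1)·(-1)) ≈ (9.2111, 1.2111, 8).
  Let u = (9.2111, 1.2111, 8).
  ||u|| = √((9.2111)² + (1.2111)² + (8)²) = √(150.3112) ≈ 12.2601,  v_1 = u/||u|| ≈ (0.7513, 0.0988, 0.6525) (||v_1|| = 1).

λ_1 = 9.6056,  λ_2 = 7,  λ_3 = 2.3944;  v_1 ≈ (0.7513, 0.0988, 0.6525)


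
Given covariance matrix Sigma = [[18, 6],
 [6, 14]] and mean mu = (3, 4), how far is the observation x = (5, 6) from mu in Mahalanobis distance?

Step 1 — centre the observation: (x - mu) = (2, 2).

Step 2 — invert Sigma. det(Sigma) = 18·14 - (6)² = 216.
  Sigma^{-1} = (1/det) · [[d, -b], [-b, a]] = [[0.0648, -0.0278],
 [-0.0278, 0.0833]].

Step 3 — form the quadratic (x - mu)^T · Sigma^{-1} · (x - mu):
  Sigma^{-1} · (x - mu) = (0.0741, 0.1111).
  (x - mu)^T · [Sigma^{-1} · (x - mu)] = (2)·(0.0741) + (2)·(0.1111) = 0.3704.

Step 4 — take square root: d = √(0.3704) ≈ 0.6086.

d(x, mu) = √(0.3704) ≈ 0.6086


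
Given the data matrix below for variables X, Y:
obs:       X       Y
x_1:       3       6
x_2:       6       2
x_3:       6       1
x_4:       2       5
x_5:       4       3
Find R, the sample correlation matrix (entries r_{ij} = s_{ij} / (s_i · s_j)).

Step 1 — column means:
  mean(X) = (3 + 6 + 6 + 2 + 4) / 5 = 21/5 = 4.2
  mean(Y) = (6 + 2 + 1 + 5 + 3) / 5 = 17/5 = 3.4

Step 2 — sample variances and covariances s[i,j] = (1/(n-1)) · Σ_k (x_{k,i} - mean_i) · (x_{k,j} - mean_j), with n-1 = 4:
  s[X,X] = ((-1.2)·(-1.2) + (1.8)·(1.8) + (1.8)·(1.8) + (-2.2)·(-2.2) + (-0.2)·(-0.2)) / 4 = 12.8/4 = 3.2
  s[X,Y] = ((-1.2)·(2.6) + (1.8)·(-1.4) + (1.8)·(-2.4) + (-2.2)·(1.6) + (-0.2)·(-0.4)) / 4 = -13.4/4 = -3.35
  s[Y,Y] = ((2.6)·(2.6) + (-1.4)·(-1.4) + (-2.4)·(-2.4) + (1.6)·(1.6) + (-0.4)·(-0.4)) / 4 = 17.2/4 = 4.3
  Sample standard deviations s_i = √(s[i,i]):
  s(X) = √(3.2) = 1.7889
  s(Y) = √(4.3) = 2.0736

Step 3 — r_{ij} = s_{ij} / (s_i · s_j):
  r[X,X] = 1 (diagonal).
  r[X,Y] = -3.35 / (1.7889 · 2.0736) = -3.35 / 3.7094 = -0.9031
  r[Y,Y] = 1 (diagonal).

R is symmetric with unit diagonal. Assembling:

R = [[1, -0.9031],
 [-0.9031, 1]]


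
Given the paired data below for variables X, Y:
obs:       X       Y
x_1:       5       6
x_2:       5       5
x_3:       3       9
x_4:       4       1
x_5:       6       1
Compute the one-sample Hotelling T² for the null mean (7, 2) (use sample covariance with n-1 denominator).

Step 1 — sample mean vector:
  mean(X) = (5 + 5 + 3 + 4 + 6) / 5 = 23/5 = 4.6
  mean(Y) = (6 + 5 + 9 + 1 + 1) / 5 = 22/5 = 4.4
  x̄ = (4.6, 4.4),  deviation x̄ - mu_0 = (4.6, 4.4) - (7, 2) = (-2.4, 2.4).

Step 2 — sample covariance matrix, S[i,j] = (1/(n-1)) · Σ_k (x_{k,i} - mean_i) · (x_{k,j} - mean_j), divisor n-1 = 4:
  S[X,X] = ((0.4)·(0.4) + (0.4)·(0.4) + (-1.6)·(-1.6) + (-0.6)·(-0.6) + (1.4)·(1.4)) / 4 = 5.2/4 = 1.3
  S[X,Y] = ((0.4)·(1.6) + (0.4)·(0.6) + (-1.6)·(4.6) + (-0.6)·(-3.4) + (1.4)·(-3.4)) / 4 = -9.2/4 = -2.3
  S[Y,Y] = ((1.6)·(1.6) + (0.6)·(0.6) + (4.6)·(4.6) + (-3.4)·(-3.4) + (-3.4)·(-3.4)) / 4 = 47.2/4 = 11.8
  S = [[1.3, -2.3],
 [-2.3, 11.8]].

Step 3 — invert S. det(S) = 1.3·11.8 - (-2.3)² = 10.05.
  S^{-1} = (1/det) · [[d, -b], [-b, a]] = [[1.1741, 0.2289],
 [0.2289, 0.1294]].

Step 4 — quadratic form (x̄ - mu_0)^T · S^{-1} · (x̄ - mu_0):
  S^{-1} · (x̄ - mu_0) = (-2.2687, -0.2388),
  (x̄ - mu_0)^T · [...] = (-2.4)·(-2.2687) + (2.4)·(-0.2388) = 4.8716.

Step 5 — scale by n: T² = 5 · 4.8716 = 24.3582.

T² ≈ 24.3582


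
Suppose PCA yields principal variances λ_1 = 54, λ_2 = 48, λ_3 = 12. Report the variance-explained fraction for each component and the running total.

Step 1 — total variance = trace(Sigma) = Σ λ_i = 54 + 48 + 12 = 114.

Step 2 — fraction explained by component i = λ_i / Σ λ:
  PC1: 54/114 = 0.4737
  PC2: 48/114 = 0.4211
  PC3: 12/114 = 0.1053

Step 3 — cumulative fraction after k components = (λ_1 + ... + λ_k) / Σ λ:
  k = 1: 54/114 = 0.4737
  k = 2: (54 + 48)/114 = 102/114 = 0.8947
  k = 3: (54 + 48 + 12)/114 = 114/114 = 1

Summary (fraction, with percent):

explained: PC1 0.4737 (47.37%), PC2 0.4211 (42.11%), PC3 0.1053 (10.53%);  cumulative: 0.4737, 0.8947, 1


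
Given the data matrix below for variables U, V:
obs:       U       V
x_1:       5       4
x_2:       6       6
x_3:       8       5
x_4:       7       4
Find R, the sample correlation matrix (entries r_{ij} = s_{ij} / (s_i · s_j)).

Step 1 — column means:
  mean(U) = (5 + 6 + 8 + 7) / 4 = 26/4 = 6.5
  mean(V) = (4 + 6 + 5 + 4) / 4 = 19/4 = 4.75

Step 2 — sample variances and covariances s[i,j] = (1/(n-1)) · Σ_k (x_{k,i} - mean_i) · (x_{k,j} - mean_j), with n-1 = 3:
  s[U,U] = ((-1.5)·(-1.5) + (-0.5)·(-0.5) + (1.5)·(1.5) + (0.5)·(0.5)) / 3 = 5/3 = 1.6667
  s[U,V] = ((-1.5)·(-0.75) + (-0.5)·(1.25) + (1.5)·(0.25) + (0.5)·(-0.75)) / 3 = 0.5/3 = 0.1667
  s[V,V] = ((-0.75)·(-0.75) + (1.25)·(1.25) + (0.25)·(0.25) + (-0.75)·(-0.75)) / 3 = 2.75/3 = 0.9167
  Sample standard deviations s_i = √(s[i,i]):
  s(U) = √(1.6667) = 1.291
  s(V) = √(0.9167) = 0.9574

Step 3 — r_{ij} = s_{ij} / (s_i · s_j):
  r[U,U] = 1 (diagonal).
  r[U,V] = 0.1667 / (1.291 · 0.9574) = 0.1667 / 1.236 = 0.1348
  r[V,V] = 1 (diagonal).

R is symmetric with unit diagonal. Assembling:

R = [[1, 0.1348],
 [0.1348, 1]]


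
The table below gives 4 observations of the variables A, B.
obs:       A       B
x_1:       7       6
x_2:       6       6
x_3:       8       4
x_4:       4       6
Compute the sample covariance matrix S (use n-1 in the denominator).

Step 1 — column means:
  mean(A) = (7 + 6 + 8 + 4) / 4 = 25/4 = 6.25
  mean(B) = (6 + 6 + 4 + 6) / 4 = 22/4 = 5.5

Step 2 — sample covariance S[i,j] = (1/(n-1)) · Σ_k (x_{k,i} - mean_i) · (x_{k,j} - mean_j), with n-1 = 3.
  S[A,A] = ((0.75)·(0.75) + (-0.25)·(-0.25) + (1.75)·(1.75) + (-2.25)·(-2.25)) / 3 = 8.75/3 = 2.9167
  S[A,B] = ((0.75)·(0.5) + (-0.25)·(0.5) + (1.75)·(-1.5) + (-2.25)·(0.5)) / 3 = -3.5/3 = -1.1667
  S[B,B] = ((0.5)·(0.5) + (0.5)·(0.5) + (-1.5)·(-1.5) + (0.5)·(0.5)) / 3 = 3/3 = 1

S is symmetric (S[j,i] = S[i,j]). Assembling:

S = [[2.9167, -1.1667],
 [-1.1667, 1]]


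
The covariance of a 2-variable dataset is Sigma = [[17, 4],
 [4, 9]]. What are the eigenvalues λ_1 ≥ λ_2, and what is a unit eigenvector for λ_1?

Step 1 — characteristic polynomial of 2×2 Sigma:
  det(Sigma - λI) = λ² - trace · λ + det = 0.
  trace = 17 + 9 = 26, det = 17·9 - (4)² = 137.
Step 2 — discriminant:
  Δ = trace² - 4·det = 676 - 548 = 128.
Step 3 — eigenvalues:
  λ = (trace ± √Δ)/2 = (26 ± 11.3137)/2,
  λ_1 = 18.6569,  λ_2 = 7.3431.

Step 4 — unit eigenvector for λ_1: solve (Sigma - λ_1 I)v = 0. First row:
  (17 - 18.6569)·v_x + (4)·v_y = 0, i.e. (-1.6569)·v_x + (4)·v_y = 0,
  so v ∝ (b, λ_1 - a) = (4, 1.6569) = u.
  ||u|| = √((4)² + (1.6569)²) = √(18.7452) ≈ 4.3296,
  v_1 = u/||u|| ≈ (0.9239, 0.3827) (||v_1|| = 1).

λ_1 = 18.6569,  λ_2 = 7.3431;  v_1 ≈ (0.9239, 0.3827)


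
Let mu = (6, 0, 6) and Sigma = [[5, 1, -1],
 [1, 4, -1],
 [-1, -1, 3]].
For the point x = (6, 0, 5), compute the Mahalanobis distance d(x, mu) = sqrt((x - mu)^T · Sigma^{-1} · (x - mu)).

Step 1 — centre the observation: (x - mu) = (0, 0, -1).

Step 2 — invert Sigma (cofactor / det for 3×3, or solve directly):
  Sigma^{-1} = [[0.22, -0.04, 0.06],
 [-0.04, 0.28, 0.08],
 [0.06, 0.08, 0.38]].

Step 3 — form the quadratic (x - mu)^T · Sigma^{-1} · (x - mu):
  Sigma^{-1} · (x - mu) = (-0.06, -0.08, -0.38).
  (x - mu)^T · [Sigma^{-1} · (x - mu)] = (0)·(-0.06) + (0)·(-0.08) + (-1)·(-0.38) = 0.38.

Step 4 — take square root: d = √(0.38) ≈ 0.6164.

d(x, mu) = √(0.38) ≈ 0.6164


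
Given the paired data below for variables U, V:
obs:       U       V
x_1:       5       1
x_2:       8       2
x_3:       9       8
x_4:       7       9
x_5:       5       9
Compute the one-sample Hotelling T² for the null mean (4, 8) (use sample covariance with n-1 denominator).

Step 1 — sample mean vector:
  mean(U) = (5 + 8 + 9 + 7 + 5) / 5 = 34/5 = 6.8
  mean(V) = (1 + 2 + 8 + 9 + 9) / 5 = 29/5 = 5.8
  x̄ = (6.8, 5.8),  deviation x̄ - mu_0 = (6.8, 5.8) - (4, 8) = (2.8, -2.2).

Step 2 — sample covariance matrix, S[i,j] = (1/(n-1)) · Σ_k (x_{k,i} - mean_i) · (x_{k,j} - mean_j), divisor n-1 = 4:
  S[U,U] = ((-1.8)·(-1.8) + (1.2)·(1.2) + (2.2)·(2.2) + (0.2)·(0.2) + (-1.8)·(-1.8)) / 4 = 12.8/4 = 3.2
  S[U,V] = ((-1.8)·(-4.8) + (1.2)·(-3.8) + (2.2)·(2.2) + (0.2)·(3.2) + (-1.8)·(3.2)) / 4 = 3.8/4 = 0.95
  S[V,V] = ((-4.8)·(-4.8) + (-3.8)·(-3.8) + (2.2)·(2.2) + (3.2)·(3.2) + (3.2)·(3.2)) / 4 = 62.8/4 = 15.7
  S = [[3.2, 0.95],
 [0.95, 15.7]].

Step 3 — invert S. det(S) = 3.2·15.7 - (0.95)² = 49.3375.
  S^{-1} = (1/det) · [[d, -b], [-b, a]] = [[0.3182, -0.0193],
 [-0.0193, 0.0649]].

Step 4 — quadratic form (x̄ - mu_0)^T · S^{-1} · (x̄ - mu_0):
  S^{-1} · (x̄ - mu_0) = (0.9334, -0.1966),
  (x̄ - mu_0)^T · [...] = (2.8)·(0.9334) + (-2.2)·(-0.1966) = 3.046.

Step 5 — scale by n: T² = 5 · 3.046 = 15.2298.

T² ≈ 15.2298


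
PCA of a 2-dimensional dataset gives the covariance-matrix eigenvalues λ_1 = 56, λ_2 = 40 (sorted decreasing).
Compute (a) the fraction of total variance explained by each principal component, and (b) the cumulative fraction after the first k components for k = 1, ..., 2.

Step 1 — total variance = trace(Sigma) = Σ λ_i = 56 + 40 = 96.

Step 2 — fraction explained by component i = λ_i / Σ λ:
  PC1: 56/96 = 0.5833
  PC2: 40/96 = 0.4167

Step 3 — cumulative fraction after k components = (λ_1 + ... + λ_k) / Σ λ:
  k = 1: 56/96 = 0.5833
  k = 2: (56 + 40)/96 = 96/96 = 1

Summary (fraction, with percent):

explained: PC1 0.5833 (58.33%), PC2 0.4167 (41.67%);  cumulative: 0.5833, 1


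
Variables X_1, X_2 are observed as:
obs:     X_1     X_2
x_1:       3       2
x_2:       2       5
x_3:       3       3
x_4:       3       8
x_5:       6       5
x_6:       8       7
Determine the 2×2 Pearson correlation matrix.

Step 1 — column means:
  mean(X_1) = (3 + 2 + 3 + 3 + 6 + 8) / 6 = 25/6 = 4.1667
  mean(X_2) = (2 + 5 + 3 + 8 + 5 + 7) / 6 = 30/6 = 5

Step 2 — sample variances and covariances s[i,j] = (1/(n-1)) · Σ_k (x_{k,i} - mean_i) · (x_{k,j} - mean_j), with n-1 = 5:
  s[X_1,X_1] = ((-1.1667)·(-1.1667) + (-2.1667)·(-2.1667) + (-1.1667)·(-1.1667) + (-1.1667)·(-1.1667) + (1.8333)·(1.8333) + (3.8333)·(3.8333)) / 5 = 26.8333/5 = 5.3667
  s[X_1,X_2] = ((-1.1667)·(-3) + (-2.1667)·(0) + (-1.1667)·(-2) + (-1.1667)·(3) + (1.8333)·(0) + (3.8333)·(2)) / 5 = 10/5 = 2
  s[X_2,X_2] = ((-3)·(-3) + (0)·(0) + (-2)·(-2) + (3)·(3) + (0)·(0) + (2)·(2)) / 5 = 26/5 = 5.2
  Sample standard deviations s_i = √(s[i,i]):
  s(X_1) = √(5.3667) = 2.3166
  s(X_2) = √(5.2) = 2.2804

Step 3 — r_{ij} = s_{ij} / (s_i · s_j):
  r[X_1,X_1] = 1 (diagonal).
  r[X_1,X_2] = 2 / (2.3166 · 2.2804) = 2 / 5.2827 = 0.3786
  r[X_2,X_2] = 1 (diagonal).

R is symmetric with unit diagonal. Assembling:

R = [[1, 0.3786],
 [0.3786, 1]]


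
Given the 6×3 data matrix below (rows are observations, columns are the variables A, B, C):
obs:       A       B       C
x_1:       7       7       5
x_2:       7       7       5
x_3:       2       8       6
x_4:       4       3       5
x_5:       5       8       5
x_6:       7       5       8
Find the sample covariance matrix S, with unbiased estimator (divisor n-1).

Step 1 — column means:
  mean(A) = (7 + 7 + 2 + 4 + 5 + 7) / 6 = 32/6 = 5.3333
  mean(B) = (7 + 7 + 8 + 3 + 8 + 5) / 6 = 38/6 = 6.3333
  mean(C) = (5 + 5 + 6 + 5 + 5 + 8) / 6 = 34/6 = 5.6667

Step 2 — sample covariance S[i,j] = (1/(n-1)) · Σ_k (x_{k,i} - mean_i) · (x_{k,j} - mean_j), with n-1 = 5.
  S[A,A] = ((1.6667)·(1.6667) + (1.6667)·(1.6667) + (-3.3333)·(-3.3333) + (-1.3333)·(-1.3333) + (-0.3333)·(-0.3333) + (1.6667)·(1.6667)) / 5 = 21.3333/5 = 4.2667
  S[A,B] = ((1.6667)·(0.6667) + (1.6667)·(0.6667) + (-3.3333)·(1.6667) + (-1.3333)·(-3.3333) + (-0.3333)·(1.6667) + (1.6667)·(-1.3333)) / 5 = -1.6667/5 = -0.3333
  S[A,C] = ((1.6667)·(-0.6667) + (1.6667)·(-0.6667) + (-3.3333)·(0.3333) + (-1.3333)·(-0.6667) + (-0.3333)·(-0.6667) + (1.6667)·(2.3333)) / 5 = 1.6667/5 = 0.3333
  S[B,B] = ((0.6667)·(0.6667) + (0.6667)·(0.6667) + (1.6667)·(1.6667) + (-3.3333)·(-3.3333) + (1.6667)·(1.6667) + (-1.3333)·(-1.3333)) / 5 = 19.3333/5 = 3.8667
  S[B,C] = ((0.6667)·(-0.6667) + (0.6667)·(-0.6667) + (1.6667)·(0.3333) + (-3.3333)·(-0.6667) + (1.6667)·(-0.6667) + (-1.3333)·(2.3333)) / 5 = -2.3333/5 = -0.4667
  S[C,C] = ((-0.6667)·(-0.6667) + (-0.6667)·(-0.6667) + (0.3333)·(0.3333) + (-0.6667)·(-0.6667) + (-0.6667)·(-0.6667) + (2.3333)·(2.3333)) / 5 = 7.3333/5 = 1.4667

S is symmetric (S[j,i] = S[i,j]). Assembling:

S = [[4.2667, -0.3333, 0.3333],
 [-0.3333, 3.8667, -0.4667],
 [0.3333, -0.4667, 1.4667]]
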